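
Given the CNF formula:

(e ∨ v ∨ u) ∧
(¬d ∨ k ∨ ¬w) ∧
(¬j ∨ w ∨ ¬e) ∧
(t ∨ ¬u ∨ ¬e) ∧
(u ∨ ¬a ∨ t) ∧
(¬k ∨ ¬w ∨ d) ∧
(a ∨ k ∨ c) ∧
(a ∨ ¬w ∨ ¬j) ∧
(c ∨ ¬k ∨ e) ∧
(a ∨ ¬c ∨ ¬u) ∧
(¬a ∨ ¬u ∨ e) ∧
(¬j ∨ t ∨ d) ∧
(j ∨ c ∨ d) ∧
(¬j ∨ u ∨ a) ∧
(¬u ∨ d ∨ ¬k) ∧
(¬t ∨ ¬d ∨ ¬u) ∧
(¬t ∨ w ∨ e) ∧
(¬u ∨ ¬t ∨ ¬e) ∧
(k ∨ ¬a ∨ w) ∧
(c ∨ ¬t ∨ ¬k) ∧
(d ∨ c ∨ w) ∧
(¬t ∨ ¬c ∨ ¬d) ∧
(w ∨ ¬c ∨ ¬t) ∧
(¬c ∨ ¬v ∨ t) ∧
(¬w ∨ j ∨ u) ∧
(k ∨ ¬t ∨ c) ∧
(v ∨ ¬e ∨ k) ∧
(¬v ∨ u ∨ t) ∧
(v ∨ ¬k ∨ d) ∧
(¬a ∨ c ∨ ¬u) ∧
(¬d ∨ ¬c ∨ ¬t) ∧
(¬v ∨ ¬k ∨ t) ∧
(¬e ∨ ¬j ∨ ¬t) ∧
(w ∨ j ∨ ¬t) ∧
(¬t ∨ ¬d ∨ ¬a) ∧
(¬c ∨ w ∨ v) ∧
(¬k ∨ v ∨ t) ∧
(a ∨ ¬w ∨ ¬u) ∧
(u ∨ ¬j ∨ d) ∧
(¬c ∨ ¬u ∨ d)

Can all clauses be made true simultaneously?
No

No, the formula is not satisfiable.

No assignment of truth values to the variables can make all 40 clauses true simultaneously.

The formula is UNSAT (unsatisfiable).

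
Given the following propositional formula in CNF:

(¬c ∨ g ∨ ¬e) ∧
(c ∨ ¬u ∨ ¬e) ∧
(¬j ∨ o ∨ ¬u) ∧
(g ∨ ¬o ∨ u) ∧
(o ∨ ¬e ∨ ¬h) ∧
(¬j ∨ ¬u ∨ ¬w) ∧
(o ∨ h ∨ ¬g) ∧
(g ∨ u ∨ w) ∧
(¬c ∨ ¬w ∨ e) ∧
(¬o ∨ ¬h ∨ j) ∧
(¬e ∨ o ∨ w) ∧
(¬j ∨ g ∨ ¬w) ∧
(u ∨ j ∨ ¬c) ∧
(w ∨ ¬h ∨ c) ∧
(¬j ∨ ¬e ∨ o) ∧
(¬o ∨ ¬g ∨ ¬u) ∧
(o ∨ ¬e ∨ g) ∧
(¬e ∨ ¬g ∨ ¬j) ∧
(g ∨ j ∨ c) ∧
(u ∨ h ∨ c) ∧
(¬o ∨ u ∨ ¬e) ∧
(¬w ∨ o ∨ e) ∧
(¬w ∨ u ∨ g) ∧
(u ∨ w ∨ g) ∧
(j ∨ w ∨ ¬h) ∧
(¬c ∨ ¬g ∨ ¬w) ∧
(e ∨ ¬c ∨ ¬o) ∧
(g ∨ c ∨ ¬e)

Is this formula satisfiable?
Yes

Yes, the formula is satisfiable.

One satisfying assignment is: g=False, h=False, w=False, o=False, c=True, e=False, u=True, j=False

Verification: With this assignment, all 28 clauses evaluate to true.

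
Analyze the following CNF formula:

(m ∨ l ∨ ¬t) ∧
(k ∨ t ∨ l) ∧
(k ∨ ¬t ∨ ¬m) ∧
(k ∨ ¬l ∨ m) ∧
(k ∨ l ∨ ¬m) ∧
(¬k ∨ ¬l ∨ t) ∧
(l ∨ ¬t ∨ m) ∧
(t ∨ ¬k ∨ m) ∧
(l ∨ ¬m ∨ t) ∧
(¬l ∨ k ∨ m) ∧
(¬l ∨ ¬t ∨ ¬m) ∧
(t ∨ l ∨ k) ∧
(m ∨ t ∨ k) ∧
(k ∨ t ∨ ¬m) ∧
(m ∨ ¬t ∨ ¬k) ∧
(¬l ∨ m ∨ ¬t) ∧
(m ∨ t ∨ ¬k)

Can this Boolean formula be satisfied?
Yes

Yes, the formula is satisfiable.

One satisfying assignment is: k=True, t=True, m=True, l=False

Verification: With this assignment, all 17 clauses evaluate to true.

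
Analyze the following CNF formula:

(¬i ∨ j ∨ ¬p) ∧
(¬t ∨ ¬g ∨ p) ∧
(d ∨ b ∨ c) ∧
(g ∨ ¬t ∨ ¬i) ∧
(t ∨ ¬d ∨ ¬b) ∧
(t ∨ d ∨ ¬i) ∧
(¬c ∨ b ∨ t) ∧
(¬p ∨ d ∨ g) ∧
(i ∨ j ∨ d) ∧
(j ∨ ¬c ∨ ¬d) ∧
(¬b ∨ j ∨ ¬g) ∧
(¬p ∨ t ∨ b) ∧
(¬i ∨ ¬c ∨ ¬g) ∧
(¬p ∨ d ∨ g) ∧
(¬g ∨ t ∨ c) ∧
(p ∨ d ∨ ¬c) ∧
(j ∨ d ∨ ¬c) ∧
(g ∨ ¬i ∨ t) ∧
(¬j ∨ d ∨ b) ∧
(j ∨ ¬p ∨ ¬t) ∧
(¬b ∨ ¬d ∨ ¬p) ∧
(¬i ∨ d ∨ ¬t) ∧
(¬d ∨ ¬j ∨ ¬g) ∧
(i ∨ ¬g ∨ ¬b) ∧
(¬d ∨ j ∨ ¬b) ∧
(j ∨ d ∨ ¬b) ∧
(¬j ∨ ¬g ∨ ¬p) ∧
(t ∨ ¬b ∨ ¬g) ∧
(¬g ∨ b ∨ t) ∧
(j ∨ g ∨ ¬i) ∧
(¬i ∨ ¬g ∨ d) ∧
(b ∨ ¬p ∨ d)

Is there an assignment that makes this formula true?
Yes

Yes, the formula is satisfiable.

One satisfying assignment is: g=False, i=False, j=True, d=False, p=False, t=True, b=True, c=False

Verification: With this assignment, all 32 clauses evaluate to true.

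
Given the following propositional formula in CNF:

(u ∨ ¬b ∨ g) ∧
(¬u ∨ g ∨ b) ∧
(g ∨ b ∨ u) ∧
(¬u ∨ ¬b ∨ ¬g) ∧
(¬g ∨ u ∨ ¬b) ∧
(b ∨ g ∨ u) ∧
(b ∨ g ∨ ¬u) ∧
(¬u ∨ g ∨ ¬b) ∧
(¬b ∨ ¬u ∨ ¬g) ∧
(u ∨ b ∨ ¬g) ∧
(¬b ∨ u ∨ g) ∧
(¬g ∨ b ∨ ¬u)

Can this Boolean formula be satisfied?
No

No, the formula is not satisfiable.

No assignment of truth values to the variables can make all 12 clauses true simultaneously.

The formula is UNSAT (unsatisfiable).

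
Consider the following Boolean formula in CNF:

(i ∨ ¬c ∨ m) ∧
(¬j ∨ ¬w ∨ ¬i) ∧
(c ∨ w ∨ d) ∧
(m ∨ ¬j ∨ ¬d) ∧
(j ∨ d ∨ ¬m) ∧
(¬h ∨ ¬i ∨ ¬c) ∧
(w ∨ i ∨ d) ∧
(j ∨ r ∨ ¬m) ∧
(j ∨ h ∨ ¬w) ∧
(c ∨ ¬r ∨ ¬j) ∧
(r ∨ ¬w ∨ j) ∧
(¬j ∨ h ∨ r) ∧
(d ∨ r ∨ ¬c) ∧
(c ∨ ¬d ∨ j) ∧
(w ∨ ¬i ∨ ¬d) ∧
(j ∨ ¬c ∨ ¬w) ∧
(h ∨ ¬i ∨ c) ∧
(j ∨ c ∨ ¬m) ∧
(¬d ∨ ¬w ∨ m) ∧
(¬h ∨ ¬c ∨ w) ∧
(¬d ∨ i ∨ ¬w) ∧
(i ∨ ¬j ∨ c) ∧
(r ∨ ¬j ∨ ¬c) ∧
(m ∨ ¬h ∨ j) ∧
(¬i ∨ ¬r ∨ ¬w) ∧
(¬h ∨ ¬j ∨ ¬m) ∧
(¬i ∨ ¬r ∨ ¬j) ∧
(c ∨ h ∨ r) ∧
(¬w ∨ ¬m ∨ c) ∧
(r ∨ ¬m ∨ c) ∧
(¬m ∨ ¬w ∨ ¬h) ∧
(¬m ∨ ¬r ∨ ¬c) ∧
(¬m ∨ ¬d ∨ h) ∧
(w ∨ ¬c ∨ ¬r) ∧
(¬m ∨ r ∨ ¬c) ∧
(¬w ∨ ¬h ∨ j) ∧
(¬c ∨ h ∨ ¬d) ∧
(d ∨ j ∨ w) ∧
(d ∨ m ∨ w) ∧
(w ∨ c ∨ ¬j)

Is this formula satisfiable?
No

No, the formula is not satisfiable.

No assignment of truth values to the variables can make all 40 clauses true simultaneously.

The formula is UNSAT (unsatisfiable).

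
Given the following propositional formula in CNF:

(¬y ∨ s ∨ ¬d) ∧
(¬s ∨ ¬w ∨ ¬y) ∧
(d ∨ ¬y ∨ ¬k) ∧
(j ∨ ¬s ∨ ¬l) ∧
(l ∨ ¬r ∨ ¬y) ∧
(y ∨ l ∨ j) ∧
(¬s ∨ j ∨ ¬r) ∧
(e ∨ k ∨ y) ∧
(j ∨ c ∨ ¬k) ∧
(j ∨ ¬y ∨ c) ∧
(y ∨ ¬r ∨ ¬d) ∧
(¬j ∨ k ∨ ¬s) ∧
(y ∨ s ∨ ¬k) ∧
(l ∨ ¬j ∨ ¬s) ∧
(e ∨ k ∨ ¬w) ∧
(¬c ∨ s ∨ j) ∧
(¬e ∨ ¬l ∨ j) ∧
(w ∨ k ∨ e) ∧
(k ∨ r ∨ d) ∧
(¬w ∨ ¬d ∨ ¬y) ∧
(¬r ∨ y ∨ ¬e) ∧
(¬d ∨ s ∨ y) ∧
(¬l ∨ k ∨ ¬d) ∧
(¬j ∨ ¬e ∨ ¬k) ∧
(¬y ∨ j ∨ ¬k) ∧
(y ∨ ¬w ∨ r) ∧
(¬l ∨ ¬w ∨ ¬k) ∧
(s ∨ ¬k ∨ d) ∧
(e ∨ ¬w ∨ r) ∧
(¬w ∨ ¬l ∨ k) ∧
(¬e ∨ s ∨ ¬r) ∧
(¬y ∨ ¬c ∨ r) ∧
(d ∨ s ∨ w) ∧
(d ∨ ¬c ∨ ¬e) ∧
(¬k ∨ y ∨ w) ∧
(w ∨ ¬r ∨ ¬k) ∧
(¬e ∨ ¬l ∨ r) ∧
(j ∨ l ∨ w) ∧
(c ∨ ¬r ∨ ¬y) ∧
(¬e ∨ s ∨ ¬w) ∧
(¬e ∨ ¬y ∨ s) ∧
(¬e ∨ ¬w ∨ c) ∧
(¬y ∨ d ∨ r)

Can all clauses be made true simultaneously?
Yes

Yes, the formula is satisfiable.

One satisfying assignment is: s=True, c=False, e=False, r=False, y=True, w=False, d=True, l=True, k=True, j=True

Verification: With this assignment, all 43 clauses evaluate to true.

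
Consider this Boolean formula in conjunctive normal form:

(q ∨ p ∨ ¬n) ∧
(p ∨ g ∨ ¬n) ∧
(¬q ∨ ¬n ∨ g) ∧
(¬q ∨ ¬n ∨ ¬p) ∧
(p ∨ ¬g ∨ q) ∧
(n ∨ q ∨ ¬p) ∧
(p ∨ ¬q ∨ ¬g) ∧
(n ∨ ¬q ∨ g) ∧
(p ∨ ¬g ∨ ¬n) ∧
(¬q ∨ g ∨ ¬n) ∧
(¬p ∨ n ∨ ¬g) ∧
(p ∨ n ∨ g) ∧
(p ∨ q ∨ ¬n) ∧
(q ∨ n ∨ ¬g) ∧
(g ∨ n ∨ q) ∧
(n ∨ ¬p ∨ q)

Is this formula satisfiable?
Yes

Yes, the formula is satisfiable.

One satisfying assignment is: g=False, p=True, n=True, q=False

Verification: With this assignment, all 16 clauses evaluate to true.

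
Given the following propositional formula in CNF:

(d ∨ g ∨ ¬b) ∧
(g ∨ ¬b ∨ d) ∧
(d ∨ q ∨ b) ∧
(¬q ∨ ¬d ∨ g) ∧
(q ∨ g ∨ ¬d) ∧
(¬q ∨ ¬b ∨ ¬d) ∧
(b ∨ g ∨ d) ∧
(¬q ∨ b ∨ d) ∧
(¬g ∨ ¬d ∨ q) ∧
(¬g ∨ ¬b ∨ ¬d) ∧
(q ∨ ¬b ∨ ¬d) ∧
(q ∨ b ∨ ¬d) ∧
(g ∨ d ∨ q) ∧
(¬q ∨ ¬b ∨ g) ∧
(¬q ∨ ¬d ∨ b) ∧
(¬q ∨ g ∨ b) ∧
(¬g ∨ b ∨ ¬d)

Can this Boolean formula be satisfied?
Yes

Yes, the formula is satisfiable.

One satisfying assignment is: b=True, d=False, q=False, g=True

Verification: With this assignment, all 17 clauses evaluate to true.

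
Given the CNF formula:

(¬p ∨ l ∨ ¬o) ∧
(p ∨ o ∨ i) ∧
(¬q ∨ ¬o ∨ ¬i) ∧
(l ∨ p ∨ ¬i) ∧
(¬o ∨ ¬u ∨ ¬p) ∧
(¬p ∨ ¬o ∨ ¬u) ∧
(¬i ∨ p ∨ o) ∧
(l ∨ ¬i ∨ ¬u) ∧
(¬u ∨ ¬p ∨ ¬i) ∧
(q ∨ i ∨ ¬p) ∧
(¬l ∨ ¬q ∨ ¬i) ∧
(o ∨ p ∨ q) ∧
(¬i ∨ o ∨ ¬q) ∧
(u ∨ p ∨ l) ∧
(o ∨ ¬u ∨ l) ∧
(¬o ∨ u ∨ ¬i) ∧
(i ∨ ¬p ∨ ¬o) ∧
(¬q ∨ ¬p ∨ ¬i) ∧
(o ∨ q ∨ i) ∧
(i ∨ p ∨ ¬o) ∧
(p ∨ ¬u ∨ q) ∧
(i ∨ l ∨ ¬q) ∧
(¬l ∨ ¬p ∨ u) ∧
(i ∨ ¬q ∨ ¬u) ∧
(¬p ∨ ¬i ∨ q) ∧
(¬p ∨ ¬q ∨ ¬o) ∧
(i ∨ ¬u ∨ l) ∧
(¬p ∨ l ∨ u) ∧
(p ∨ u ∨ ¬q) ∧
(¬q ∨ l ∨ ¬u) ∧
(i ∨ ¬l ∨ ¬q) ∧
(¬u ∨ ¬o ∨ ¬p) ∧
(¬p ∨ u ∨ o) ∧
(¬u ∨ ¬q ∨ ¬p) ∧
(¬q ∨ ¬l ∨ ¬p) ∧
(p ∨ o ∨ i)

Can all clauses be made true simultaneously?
No

No, the formula is not satisfiable.

No assignment of truth values to the variables can make all 36 clauses true simultaneously.

The formula is UNSAT (unsatisfiable).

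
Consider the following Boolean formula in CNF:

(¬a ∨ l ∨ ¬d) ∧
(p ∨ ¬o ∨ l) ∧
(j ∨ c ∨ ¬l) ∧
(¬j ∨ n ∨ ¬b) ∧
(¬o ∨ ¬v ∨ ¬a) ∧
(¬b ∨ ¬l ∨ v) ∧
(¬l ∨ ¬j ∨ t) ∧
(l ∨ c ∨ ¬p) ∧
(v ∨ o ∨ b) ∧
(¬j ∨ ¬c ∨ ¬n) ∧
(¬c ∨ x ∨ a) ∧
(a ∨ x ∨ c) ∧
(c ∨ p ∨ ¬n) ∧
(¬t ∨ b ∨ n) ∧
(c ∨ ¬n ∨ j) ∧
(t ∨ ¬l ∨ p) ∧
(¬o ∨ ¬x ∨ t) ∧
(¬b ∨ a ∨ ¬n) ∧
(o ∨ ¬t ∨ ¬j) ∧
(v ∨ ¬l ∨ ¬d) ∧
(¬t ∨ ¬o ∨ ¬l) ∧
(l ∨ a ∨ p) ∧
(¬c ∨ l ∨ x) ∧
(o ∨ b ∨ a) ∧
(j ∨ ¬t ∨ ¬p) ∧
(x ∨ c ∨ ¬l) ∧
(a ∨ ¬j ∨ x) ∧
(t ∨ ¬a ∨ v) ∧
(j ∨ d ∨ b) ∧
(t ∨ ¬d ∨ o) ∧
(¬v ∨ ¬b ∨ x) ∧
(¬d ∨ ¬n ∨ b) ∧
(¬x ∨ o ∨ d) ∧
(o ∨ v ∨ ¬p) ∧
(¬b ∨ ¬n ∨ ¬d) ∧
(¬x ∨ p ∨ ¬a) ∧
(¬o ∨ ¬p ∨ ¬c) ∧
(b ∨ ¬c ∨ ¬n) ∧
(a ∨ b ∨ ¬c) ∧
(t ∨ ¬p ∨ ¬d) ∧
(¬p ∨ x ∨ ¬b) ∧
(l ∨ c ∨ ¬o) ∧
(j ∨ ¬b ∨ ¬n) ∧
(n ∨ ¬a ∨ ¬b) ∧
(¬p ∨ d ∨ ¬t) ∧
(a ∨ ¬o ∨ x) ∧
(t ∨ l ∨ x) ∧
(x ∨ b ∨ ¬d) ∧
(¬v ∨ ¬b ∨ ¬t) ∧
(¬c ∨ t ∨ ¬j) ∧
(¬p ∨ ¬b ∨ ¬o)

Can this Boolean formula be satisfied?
No

No, the formula is not satisfiable.

No assignment of truth values to the variables can make all 51 clauses true simultaneously.

The formula is UNSAT (unsatisfiable).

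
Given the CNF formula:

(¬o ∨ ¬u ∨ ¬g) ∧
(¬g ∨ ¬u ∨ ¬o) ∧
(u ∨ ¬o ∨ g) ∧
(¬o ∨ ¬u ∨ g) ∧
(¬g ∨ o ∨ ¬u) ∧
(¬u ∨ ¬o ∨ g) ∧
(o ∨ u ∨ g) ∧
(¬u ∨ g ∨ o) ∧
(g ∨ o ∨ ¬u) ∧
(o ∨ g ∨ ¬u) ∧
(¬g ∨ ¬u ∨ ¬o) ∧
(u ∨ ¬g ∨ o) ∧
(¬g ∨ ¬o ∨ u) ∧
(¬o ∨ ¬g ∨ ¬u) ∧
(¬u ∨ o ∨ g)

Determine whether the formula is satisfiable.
No

No, the formula is not satisfiable.

No assignment of truth values to the variables can make all 15 clauses true simultaneously.

The formula is UNSAT (unsatisfiable).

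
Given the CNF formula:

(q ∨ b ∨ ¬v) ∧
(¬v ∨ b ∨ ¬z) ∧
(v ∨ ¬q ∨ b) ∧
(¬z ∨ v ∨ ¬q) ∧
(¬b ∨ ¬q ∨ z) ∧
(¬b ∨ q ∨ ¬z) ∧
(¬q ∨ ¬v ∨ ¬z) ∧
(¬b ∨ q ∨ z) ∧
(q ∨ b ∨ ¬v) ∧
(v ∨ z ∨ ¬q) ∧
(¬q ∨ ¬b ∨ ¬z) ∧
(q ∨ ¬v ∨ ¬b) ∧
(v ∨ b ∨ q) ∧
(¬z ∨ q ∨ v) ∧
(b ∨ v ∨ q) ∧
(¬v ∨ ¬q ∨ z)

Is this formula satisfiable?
No

No, the formula is not satisfiable.

No assignment of truth values to the variables can make all 16 clauses true simultaneously.

The formula is UNSAT (unsatisfiable).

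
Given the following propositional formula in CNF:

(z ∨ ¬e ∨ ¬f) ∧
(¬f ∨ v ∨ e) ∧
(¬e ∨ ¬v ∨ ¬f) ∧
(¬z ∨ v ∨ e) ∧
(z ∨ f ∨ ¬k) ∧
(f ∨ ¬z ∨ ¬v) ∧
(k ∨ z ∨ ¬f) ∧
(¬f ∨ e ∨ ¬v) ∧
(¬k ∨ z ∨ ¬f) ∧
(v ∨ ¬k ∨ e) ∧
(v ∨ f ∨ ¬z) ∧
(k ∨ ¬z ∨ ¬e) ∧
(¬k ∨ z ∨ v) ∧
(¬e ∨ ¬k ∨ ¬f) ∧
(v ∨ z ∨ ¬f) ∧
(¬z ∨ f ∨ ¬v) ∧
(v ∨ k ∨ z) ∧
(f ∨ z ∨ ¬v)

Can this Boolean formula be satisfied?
No

No, the formula is not satisfiable.

No assignment of truth values to the variables can make all 18 clauses true simultaneously.

The formula is UNSAT (unsatisfiable).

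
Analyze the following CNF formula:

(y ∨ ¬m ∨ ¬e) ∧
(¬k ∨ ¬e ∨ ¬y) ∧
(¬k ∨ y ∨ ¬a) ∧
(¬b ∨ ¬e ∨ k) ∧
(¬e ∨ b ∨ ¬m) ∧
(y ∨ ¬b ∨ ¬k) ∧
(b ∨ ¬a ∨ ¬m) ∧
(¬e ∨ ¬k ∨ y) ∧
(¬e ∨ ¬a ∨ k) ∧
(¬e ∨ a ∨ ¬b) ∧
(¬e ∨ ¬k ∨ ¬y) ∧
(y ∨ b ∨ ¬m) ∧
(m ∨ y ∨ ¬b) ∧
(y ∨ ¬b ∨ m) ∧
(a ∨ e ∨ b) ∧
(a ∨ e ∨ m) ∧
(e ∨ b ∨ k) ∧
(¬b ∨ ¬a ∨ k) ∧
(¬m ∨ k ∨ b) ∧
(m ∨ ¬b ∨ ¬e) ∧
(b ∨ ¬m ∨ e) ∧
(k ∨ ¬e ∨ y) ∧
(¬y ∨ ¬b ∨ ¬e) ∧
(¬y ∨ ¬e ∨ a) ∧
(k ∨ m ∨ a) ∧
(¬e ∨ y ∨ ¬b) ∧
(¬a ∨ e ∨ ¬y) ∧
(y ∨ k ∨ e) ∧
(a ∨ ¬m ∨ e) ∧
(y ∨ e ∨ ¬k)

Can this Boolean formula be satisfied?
No

No, the formula is not satisfiable.

No assignment of truth values to the variables can make all 30 clauses true simultaneously.

The formula is UNSAT (unsatisfiable).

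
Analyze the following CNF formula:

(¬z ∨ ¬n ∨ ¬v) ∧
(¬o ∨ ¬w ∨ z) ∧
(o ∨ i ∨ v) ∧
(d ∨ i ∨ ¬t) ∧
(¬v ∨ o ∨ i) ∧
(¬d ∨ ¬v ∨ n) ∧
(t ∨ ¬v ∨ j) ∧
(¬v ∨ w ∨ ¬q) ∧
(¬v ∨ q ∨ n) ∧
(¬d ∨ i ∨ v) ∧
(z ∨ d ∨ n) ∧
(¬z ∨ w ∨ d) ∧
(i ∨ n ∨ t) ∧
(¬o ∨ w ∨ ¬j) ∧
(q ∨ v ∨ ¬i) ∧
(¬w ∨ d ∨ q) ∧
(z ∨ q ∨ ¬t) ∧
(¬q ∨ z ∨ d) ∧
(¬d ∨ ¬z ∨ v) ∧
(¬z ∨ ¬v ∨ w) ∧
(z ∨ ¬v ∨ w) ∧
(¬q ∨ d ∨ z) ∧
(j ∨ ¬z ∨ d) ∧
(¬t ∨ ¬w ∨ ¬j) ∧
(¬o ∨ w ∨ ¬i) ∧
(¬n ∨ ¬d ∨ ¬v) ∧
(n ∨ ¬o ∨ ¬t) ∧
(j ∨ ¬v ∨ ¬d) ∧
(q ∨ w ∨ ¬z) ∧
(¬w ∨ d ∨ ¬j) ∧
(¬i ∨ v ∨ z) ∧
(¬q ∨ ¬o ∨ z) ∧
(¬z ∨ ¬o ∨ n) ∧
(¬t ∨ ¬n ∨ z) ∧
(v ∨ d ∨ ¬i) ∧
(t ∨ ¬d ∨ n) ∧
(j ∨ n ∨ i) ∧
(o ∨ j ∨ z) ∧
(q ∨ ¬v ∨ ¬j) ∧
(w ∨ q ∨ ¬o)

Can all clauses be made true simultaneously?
No

No, the formula is not satisfiable.

No assignment of truth values to the variables can make all 40 clauses true simultaneously.

The formula is UNSAT (unsatisfiable).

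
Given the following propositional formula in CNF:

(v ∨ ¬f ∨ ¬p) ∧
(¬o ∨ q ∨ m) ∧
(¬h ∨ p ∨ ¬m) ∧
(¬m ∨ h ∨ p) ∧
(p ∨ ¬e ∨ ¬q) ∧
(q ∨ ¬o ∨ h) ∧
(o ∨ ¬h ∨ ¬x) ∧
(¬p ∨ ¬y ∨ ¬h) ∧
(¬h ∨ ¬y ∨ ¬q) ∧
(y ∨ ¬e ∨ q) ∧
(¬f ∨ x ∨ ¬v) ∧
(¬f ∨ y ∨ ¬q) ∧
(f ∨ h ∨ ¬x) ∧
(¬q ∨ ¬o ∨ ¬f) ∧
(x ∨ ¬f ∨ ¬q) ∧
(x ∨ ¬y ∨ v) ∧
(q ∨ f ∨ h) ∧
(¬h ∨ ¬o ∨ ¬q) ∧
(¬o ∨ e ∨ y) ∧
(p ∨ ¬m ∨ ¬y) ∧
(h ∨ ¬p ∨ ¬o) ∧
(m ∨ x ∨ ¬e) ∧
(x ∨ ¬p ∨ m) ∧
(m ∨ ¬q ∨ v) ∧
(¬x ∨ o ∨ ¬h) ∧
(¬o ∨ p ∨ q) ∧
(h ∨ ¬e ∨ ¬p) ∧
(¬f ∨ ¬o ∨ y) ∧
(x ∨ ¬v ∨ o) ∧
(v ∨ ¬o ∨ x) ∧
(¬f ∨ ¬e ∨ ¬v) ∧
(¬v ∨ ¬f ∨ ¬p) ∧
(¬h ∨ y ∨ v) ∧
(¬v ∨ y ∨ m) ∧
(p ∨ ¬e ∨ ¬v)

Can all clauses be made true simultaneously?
Yes

Yes, the formula is satisfiable.

One satisfying assignment is: e=False, o=False, x=False, m=False, v=False, f=True, p=False, h=False, y=False, q=False

Verification: With this assignment, all 35 clauses evaluate to true.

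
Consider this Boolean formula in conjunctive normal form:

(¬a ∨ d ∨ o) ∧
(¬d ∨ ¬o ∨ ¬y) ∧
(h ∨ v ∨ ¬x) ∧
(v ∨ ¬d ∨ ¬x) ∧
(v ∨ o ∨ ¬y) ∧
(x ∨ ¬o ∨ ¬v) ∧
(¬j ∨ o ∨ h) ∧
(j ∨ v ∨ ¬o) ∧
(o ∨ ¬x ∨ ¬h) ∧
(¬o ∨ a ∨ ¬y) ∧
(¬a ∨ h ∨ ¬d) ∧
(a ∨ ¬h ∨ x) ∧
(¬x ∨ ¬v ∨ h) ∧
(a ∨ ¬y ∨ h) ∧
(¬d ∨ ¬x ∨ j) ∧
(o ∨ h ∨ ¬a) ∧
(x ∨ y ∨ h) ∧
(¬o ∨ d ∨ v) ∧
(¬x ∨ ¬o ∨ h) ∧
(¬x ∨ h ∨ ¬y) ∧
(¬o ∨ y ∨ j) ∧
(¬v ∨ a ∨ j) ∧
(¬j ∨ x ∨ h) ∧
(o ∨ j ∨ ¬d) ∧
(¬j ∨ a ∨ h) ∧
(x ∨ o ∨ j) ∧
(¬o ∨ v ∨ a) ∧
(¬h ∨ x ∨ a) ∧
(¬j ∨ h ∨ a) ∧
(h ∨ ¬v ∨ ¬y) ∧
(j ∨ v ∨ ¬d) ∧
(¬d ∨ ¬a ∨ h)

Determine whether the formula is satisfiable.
Yes

Yes, the formula is satisfiable.

One satisfying assignment is: y=False, a=True, o=False, d=True, x=False, v=False, h=True, j=True

Verification: With this assignment, all 32 clauses evaluate to true.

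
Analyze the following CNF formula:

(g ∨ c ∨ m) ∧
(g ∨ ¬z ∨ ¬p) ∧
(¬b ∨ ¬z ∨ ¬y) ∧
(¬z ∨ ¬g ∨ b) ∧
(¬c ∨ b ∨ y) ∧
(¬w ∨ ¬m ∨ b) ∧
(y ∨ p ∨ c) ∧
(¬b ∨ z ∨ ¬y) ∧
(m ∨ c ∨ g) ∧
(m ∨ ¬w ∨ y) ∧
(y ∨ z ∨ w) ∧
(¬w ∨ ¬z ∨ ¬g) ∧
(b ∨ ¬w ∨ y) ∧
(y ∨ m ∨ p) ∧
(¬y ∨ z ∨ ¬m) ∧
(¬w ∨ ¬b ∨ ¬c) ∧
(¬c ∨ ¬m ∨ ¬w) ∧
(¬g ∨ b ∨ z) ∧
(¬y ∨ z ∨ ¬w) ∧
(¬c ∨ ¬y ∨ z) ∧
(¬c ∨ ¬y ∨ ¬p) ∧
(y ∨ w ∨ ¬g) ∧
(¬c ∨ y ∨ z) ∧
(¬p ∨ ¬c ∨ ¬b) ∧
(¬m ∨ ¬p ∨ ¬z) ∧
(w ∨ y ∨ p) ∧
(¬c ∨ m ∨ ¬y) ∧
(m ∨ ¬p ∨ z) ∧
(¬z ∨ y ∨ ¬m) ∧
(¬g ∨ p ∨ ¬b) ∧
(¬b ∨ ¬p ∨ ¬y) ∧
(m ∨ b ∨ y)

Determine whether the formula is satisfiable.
Yes

Yes, the formula is satisfiable.

One satisfying assignment is: w=False, y=True, b=False, c=True, m=True, z=True, p=False, g=False

Verification: With this assignment, all 32 clauses evaluate to true.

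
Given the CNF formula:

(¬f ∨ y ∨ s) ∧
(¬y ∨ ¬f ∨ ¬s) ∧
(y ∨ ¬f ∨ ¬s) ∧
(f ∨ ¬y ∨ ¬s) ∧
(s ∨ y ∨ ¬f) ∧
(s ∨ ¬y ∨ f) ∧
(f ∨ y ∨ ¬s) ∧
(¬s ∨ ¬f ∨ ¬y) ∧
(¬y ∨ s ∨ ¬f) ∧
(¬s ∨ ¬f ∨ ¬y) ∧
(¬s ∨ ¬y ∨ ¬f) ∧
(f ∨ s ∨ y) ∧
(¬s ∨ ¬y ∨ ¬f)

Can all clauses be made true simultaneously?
No

No, the formula is not satisfiable.

No assignment of truth values to the variables can make all 13 clauses true simultaneously.

The formula is UNSAT (unsatisfiable).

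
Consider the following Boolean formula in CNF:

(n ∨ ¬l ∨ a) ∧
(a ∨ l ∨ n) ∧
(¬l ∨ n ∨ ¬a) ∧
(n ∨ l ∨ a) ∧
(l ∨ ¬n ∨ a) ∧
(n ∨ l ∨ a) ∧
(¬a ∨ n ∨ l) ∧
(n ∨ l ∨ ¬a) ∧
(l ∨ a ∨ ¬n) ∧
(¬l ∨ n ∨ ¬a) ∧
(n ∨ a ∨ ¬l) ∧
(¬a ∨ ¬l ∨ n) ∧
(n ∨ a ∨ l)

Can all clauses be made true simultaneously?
Yes

Yes, the formula is satisfiable.

One satisfying assignment is: a=True, n=True, l=False

Verification: With this assignment, all 13 clauses evaluate to true.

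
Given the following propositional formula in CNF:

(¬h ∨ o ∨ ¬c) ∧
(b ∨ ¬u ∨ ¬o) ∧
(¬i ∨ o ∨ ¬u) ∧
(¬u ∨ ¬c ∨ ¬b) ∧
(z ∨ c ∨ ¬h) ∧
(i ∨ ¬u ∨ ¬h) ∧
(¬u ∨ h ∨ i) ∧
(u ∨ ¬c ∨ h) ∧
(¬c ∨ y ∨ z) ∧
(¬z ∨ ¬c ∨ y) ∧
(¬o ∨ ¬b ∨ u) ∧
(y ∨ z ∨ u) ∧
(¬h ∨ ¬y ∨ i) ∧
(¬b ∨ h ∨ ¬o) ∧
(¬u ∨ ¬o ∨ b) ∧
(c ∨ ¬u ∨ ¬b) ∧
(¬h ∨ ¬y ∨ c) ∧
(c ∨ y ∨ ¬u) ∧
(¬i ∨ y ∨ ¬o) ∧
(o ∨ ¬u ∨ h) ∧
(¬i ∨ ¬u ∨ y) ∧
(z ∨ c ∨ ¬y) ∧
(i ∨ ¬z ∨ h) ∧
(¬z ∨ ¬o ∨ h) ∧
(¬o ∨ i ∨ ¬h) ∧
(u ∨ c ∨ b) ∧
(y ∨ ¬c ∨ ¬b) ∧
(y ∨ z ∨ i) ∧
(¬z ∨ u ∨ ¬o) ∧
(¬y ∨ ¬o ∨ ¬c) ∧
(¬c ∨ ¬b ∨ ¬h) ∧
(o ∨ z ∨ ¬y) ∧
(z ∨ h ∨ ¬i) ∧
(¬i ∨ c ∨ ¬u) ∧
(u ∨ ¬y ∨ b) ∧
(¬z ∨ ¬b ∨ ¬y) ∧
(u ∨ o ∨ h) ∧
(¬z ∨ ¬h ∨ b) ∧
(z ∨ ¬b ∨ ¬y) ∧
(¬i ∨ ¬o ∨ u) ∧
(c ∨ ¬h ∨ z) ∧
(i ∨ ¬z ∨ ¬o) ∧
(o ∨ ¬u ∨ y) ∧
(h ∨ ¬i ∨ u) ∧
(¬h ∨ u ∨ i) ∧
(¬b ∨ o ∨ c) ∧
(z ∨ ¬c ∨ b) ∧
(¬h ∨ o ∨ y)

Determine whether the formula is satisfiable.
No

No, the formula is not satisfiable.

No assignment of truth values to the variables can make all 48 clauses true simultaneously.

The formula is UNSAT (unsatisfiable).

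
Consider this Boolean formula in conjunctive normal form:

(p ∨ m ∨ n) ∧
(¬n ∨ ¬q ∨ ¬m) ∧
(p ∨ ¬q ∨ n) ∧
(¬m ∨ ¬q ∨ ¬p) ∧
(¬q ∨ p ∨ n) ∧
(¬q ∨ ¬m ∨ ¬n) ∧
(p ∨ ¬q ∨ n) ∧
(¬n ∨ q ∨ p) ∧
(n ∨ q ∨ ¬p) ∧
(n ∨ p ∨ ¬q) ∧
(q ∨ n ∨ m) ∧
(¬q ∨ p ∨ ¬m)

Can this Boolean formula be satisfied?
Yes

Yes, the formula is satisfiable.

One satisfying assignment is: p=False, q=False, m=True, n=False

Verification: With this assignment, all 12 clauses evaluate to true.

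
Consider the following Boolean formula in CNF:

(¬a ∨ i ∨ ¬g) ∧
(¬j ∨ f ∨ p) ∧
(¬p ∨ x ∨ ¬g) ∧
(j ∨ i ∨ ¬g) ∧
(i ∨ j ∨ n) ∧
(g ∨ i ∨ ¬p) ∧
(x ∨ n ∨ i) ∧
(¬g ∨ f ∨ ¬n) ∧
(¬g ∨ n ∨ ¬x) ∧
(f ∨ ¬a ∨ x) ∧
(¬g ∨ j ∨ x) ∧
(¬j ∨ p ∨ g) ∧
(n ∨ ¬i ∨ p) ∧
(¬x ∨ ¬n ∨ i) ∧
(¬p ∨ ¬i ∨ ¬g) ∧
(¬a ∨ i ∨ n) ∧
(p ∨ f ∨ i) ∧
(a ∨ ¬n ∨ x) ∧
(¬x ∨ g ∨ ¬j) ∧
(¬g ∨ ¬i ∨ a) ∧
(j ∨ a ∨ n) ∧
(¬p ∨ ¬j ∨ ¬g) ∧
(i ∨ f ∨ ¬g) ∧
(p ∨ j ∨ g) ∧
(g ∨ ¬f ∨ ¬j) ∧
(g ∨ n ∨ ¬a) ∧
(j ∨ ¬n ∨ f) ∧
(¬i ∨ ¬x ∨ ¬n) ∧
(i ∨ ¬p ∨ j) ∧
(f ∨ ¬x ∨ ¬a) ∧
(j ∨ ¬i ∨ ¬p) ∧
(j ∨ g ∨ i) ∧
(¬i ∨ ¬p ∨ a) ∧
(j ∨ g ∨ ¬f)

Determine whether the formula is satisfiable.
Yes

Yes, the formula is satisfiable.

One satisfying assignment is: x=False, n=True, g=True, p=False, i=True, f=True, j=True, a=True

Verification: With this assignment, all 34 clauses evaluate to true.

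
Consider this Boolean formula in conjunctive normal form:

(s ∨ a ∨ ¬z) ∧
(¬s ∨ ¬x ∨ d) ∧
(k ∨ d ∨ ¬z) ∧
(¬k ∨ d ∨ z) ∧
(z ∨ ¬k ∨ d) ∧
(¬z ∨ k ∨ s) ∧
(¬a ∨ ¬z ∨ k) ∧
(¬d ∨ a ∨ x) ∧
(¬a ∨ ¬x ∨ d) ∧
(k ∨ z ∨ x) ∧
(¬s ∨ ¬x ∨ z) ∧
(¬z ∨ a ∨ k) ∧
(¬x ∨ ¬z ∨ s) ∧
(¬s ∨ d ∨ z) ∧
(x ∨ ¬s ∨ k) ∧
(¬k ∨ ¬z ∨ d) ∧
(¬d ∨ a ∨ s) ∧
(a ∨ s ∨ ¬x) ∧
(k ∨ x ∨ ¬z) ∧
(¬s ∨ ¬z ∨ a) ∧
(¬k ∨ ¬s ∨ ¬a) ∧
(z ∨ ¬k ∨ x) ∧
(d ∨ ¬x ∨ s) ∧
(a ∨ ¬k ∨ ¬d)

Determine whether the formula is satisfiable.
Yes

Yes, the formula is satisfiable.

One satisfying assignment is: x=False, z=True, s=False, d=True, k=True, a=True

Verification: With this assignment, all 24 clauses evaluate to true.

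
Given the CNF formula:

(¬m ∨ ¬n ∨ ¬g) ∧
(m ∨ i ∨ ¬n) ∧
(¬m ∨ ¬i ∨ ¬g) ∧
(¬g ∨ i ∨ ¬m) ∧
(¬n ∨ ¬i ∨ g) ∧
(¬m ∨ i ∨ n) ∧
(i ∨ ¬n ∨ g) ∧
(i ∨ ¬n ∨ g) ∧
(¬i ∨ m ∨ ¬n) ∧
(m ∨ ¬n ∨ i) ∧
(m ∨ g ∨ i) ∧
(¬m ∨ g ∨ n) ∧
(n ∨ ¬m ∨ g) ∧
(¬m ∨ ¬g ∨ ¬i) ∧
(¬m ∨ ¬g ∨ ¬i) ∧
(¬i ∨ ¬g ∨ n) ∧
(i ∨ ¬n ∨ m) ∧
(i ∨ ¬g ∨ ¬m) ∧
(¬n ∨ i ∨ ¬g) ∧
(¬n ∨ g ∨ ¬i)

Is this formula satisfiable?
Yes

Yes, the formula is satisfiable.

One satisfying assignment is: i=False, m=False, g=True, n=False

Verification: With this assignment, all 20 clauses evaluate to true.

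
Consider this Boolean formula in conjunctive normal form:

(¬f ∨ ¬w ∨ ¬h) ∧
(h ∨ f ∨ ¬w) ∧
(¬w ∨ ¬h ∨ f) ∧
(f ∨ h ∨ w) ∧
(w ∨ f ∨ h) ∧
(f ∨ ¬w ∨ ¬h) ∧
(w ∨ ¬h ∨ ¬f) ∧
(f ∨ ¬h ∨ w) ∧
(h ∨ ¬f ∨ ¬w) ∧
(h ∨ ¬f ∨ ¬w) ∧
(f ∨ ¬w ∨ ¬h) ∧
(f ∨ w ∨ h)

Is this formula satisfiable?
Yes

Yes, the formula is satisfiable.

One satisfying assignment is: f=True, h=False, w=False

Verification: With this assignment, all 12 clauses evaluate to true.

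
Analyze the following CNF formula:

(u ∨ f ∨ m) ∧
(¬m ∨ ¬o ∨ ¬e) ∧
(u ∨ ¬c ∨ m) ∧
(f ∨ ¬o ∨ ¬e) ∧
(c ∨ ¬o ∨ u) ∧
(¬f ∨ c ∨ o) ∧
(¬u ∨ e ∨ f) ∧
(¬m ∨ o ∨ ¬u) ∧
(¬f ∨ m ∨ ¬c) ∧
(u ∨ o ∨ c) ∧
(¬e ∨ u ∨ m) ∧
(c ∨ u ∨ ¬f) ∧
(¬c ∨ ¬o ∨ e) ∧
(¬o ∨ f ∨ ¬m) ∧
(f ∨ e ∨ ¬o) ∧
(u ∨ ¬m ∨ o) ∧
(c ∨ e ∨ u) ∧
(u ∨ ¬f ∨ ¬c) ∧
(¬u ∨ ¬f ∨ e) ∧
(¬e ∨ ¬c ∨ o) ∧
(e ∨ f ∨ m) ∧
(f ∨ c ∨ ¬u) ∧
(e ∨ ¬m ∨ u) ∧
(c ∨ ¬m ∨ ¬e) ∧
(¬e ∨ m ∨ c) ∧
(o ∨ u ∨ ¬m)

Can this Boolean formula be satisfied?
No

No, the formula is not satisfiable.

No assignment of truth values to the variables can make all 26 clauses true simultaneously.

The formula is UNSAT (unsatisfiable).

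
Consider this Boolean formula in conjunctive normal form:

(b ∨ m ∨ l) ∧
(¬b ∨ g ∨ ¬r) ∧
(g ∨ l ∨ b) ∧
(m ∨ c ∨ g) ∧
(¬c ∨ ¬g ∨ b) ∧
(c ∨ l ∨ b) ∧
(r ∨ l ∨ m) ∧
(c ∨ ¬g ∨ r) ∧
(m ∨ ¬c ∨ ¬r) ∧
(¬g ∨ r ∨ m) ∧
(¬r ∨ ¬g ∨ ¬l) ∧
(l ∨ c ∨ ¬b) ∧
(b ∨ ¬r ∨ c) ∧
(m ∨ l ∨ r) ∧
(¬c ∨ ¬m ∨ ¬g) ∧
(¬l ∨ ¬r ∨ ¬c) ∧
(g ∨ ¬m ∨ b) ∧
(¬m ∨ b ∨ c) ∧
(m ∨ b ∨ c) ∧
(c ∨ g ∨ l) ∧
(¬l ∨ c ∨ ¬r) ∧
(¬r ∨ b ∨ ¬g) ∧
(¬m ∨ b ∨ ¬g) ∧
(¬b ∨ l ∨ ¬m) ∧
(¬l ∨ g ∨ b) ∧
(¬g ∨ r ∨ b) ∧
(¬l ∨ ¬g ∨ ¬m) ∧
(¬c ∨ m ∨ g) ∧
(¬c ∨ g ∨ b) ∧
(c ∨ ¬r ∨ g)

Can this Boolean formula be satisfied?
Yes

Yes, the formula is satisfiable.

One satisfying assignment is: c=False, m=True, r=False, g=False, l=True, b=True

Verification: With this assignment, all 30 clauses evaluate to true.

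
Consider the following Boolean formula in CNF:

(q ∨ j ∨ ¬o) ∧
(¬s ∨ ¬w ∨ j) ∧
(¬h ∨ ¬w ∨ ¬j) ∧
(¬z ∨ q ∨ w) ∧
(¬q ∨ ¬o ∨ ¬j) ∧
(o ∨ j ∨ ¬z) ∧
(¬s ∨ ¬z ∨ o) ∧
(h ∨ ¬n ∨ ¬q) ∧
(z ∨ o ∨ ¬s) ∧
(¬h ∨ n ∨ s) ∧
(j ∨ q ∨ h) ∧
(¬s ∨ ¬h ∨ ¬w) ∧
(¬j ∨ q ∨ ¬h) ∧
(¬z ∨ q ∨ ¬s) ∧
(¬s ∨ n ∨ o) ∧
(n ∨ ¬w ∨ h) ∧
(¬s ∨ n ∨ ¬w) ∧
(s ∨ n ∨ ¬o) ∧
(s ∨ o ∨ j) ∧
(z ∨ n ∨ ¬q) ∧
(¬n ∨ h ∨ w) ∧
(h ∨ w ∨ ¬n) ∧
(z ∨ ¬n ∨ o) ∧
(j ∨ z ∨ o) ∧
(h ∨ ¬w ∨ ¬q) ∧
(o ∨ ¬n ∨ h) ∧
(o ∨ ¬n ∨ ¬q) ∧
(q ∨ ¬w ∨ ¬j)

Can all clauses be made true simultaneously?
Yes

Yes, the formula is satisfiable.

One satisfying assignment is: z=False, s=False, w=False, q=False, h=False, n=False, o=False, j=True

Verification: With this assignment, all 28 clauses evaluate to true.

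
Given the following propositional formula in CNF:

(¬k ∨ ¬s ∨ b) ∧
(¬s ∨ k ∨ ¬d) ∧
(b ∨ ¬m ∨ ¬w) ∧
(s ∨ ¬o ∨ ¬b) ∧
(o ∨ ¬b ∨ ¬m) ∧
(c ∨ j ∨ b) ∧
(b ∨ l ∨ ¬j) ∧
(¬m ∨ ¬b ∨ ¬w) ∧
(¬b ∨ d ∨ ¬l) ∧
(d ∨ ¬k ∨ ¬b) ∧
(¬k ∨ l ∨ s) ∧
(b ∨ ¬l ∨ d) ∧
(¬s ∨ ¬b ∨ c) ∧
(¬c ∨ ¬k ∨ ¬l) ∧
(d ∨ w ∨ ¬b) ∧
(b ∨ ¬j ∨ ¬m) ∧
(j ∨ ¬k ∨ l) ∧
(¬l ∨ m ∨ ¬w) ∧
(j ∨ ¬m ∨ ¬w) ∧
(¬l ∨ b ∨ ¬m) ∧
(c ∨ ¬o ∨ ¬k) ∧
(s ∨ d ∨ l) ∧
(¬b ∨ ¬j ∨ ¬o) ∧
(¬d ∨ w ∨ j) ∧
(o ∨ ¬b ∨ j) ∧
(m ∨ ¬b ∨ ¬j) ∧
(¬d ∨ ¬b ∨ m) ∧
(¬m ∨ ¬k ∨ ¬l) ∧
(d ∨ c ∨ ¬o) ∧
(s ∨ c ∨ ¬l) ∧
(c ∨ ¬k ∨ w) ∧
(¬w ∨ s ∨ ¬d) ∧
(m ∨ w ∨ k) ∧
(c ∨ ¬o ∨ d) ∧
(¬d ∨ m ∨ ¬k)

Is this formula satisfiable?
Yes

Yes, the formula is satisfiable.

One satisfying assignment is: o=True, s=True, d=False, m=True, c=True, l=False, b=False, w=False, k=False, j=False

Verification: With this assignment, all 35 clauses evaluate to true.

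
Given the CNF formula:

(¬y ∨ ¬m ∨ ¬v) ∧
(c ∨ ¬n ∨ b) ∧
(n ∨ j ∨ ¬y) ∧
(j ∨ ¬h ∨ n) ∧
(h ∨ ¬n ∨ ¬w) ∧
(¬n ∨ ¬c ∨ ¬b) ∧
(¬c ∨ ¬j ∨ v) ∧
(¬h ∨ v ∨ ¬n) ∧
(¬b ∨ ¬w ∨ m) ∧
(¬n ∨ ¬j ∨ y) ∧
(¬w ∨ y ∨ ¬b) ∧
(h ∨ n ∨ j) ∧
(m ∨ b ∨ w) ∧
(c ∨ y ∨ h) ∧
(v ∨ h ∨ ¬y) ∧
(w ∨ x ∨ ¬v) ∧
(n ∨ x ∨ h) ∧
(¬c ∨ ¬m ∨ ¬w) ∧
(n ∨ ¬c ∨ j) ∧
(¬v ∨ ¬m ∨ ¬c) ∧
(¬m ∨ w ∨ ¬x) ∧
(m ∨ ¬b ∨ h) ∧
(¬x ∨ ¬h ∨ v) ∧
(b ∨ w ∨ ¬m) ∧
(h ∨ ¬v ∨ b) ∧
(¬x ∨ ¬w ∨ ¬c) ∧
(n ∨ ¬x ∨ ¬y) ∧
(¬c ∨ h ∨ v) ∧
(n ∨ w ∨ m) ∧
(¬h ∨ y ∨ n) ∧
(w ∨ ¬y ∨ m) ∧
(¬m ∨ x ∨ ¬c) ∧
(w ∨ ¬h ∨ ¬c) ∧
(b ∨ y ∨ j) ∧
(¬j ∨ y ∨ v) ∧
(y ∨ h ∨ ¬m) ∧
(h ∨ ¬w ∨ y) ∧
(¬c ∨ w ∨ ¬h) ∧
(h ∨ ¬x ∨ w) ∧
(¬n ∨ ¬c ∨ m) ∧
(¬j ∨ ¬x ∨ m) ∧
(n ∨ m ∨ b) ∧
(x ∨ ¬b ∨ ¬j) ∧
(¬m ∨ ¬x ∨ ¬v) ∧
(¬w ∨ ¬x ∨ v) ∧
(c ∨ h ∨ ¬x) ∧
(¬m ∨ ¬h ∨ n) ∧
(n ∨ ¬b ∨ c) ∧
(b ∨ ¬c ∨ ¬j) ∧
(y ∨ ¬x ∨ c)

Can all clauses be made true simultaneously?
No

No, the formula is not satisfiable.

No assignment of truth values to the variables can make all 50 clauses true simultaneously.

The formula is UNSAT (unsatisfiable).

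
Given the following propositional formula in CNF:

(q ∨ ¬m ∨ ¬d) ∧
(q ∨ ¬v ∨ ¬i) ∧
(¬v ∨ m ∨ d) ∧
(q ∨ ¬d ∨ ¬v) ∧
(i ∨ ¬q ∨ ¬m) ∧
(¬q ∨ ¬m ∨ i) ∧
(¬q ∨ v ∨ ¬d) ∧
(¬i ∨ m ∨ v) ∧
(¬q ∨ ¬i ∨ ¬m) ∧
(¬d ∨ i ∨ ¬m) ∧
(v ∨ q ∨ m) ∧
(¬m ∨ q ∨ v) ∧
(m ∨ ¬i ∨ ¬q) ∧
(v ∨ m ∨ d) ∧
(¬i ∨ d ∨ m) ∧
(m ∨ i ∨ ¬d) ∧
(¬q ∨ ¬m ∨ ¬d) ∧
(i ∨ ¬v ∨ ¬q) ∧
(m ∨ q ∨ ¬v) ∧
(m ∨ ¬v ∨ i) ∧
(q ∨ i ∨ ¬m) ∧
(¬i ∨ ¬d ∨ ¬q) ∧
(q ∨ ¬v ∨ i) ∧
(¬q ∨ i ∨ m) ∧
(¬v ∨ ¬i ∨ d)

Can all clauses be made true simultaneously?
No

No, the formula is not satisfiable.

No assignment of truth values to the variables can make all 25 clauses true simultaneously.

The formula is UNSAT (unsatisfiable).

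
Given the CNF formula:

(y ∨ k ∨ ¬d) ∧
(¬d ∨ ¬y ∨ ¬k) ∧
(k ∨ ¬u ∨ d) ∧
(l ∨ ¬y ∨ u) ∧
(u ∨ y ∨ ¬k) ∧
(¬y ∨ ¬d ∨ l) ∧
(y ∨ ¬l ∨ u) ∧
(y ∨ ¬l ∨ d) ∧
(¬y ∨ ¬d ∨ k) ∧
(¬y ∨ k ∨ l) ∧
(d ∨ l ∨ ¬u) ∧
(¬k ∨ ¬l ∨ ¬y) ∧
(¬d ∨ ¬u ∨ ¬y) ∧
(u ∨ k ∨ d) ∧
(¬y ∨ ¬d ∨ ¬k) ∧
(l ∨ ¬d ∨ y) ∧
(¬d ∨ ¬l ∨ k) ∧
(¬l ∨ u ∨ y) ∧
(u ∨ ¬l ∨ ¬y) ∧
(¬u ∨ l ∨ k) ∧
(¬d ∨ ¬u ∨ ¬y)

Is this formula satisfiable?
Yes

Yes, the formula is satisfiable.

One satisfying assignment is: l=True, d=True, y=False, u=True, k=True

Verification: With this assignment, all 21 clauses evaluate to true.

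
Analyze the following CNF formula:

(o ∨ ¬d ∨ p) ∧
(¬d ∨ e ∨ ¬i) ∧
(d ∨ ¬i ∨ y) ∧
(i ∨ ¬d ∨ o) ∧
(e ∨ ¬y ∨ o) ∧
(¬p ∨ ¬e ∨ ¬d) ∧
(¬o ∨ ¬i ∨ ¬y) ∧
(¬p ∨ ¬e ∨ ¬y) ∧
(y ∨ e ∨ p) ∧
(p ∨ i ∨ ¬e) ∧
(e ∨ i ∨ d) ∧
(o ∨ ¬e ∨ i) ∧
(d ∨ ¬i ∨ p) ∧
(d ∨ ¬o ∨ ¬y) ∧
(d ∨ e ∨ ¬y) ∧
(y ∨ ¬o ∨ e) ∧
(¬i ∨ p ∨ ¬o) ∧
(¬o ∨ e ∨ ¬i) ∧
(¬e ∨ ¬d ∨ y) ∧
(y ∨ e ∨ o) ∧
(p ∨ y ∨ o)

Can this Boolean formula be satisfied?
Yes

Yes, the formula is satisfiable.

One satisfying assignment is: i=False, o=True, p=True, d=False, e=True, y=False

Verification: With this assignment, all 21 clauses evaluate to true.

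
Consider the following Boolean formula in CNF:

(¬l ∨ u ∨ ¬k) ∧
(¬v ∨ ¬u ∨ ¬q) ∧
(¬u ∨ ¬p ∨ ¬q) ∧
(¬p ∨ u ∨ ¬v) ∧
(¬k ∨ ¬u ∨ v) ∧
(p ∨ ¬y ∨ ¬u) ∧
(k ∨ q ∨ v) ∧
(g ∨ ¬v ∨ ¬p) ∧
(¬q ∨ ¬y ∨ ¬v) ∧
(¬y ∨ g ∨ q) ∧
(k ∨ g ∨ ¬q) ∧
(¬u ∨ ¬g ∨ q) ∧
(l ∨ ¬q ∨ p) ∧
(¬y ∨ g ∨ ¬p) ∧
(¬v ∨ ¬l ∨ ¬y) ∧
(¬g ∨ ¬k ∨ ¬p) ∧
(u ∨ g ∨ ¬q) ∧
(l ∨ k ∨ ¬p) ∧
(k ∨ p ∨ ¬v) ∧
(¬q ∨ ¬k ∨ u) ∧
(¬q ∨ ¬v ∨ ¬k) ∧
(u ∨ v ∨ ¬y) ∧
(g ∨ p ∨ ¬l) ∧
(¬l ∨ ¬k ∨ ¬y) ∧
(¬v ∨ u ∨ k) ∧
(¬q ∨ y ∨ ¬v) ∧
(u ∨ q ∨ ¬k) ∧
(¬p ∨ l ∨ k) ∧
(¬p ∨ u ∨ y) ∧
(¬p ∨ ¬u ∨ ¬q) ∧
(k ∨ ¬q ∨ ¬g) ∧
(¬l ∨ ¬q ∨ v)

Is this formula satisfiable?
Yes

Yes, the formula is satisfiable.

One satisfying assignment is: p=False, g=False, v=True, u=True, y=False, k=True, q=False, l=False

Verification: With this assignment, all 32 clauses evaluate to true.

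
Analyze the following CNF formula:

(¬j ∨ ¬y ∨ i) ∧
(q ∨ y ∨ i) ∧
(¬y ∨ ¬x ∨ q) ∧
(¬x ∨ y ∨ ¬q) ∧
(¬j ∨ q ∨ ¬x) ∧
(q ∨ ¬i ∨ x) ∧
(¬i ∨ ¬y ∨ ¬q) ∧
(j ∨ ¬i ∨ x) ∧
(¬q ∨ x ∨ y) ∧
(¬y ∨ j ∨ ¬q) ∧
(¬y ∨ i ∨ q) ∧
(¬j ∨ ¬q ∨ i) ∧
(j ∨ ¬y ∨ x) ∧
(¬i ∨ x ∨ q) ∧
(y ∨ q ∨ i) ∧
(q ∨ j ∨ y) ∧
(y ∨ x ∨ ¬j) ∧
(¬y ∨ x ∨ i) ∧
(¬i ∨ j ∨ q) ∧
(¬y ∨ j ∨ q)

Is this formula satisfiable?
No

No, the formula is not satisfiable.

No assignment of truth values to the variables can make all 20 clauses true simultaneously.

The formula is UNSAT (unsatisfiable).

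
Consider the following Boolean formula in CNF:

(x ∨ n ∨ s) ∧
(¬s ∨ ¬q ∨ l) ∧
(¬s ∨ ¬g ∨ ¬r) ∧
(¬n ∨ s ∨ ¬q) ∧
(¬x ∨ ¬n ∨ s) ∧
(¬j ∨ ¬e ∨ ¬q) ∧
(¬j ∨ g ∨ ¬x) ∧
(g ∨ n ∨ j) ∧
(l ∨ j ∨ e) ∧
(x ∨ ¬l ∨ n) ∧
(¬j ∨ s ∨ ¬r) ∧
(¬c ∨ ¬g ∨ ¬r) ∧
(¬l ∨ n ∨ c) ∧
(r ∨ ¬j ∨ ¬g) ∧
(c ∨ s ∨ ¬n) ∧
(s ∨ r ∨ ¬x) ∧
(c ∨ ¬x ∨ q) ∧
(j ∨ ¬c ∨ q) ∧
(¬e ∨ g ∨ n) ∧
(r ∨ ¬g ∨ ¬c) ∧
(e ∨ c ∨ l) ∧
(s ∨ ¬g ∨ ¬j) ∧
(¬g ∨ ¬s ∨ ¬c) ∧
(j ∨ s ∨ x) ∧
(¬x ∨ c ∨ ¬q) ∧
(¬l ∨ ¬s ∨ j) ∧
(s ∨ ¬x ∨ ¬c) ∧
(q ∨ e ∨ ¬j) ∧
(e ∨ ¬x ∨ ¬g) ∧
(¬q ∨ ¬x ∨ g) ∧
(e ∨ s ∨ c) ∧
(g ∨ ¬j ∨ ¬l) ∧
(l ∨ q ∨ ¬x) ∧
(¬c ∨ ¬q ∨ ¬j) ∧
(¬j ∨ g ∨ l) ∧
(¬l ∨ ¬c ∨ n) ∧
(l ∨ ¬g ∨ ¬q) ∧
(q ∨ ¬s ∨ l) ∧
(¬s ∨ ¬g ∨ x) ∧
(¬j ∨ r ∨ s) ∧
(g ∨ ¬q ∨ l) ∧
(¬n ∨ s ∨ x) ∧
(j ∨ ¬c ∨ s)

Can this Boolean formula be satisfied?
No

No, the formula is not satisfiable.

No assignment of truth values to the variables can make all 43 clauses true simultaneously.

The formula is UNSAT (unsatisfiable).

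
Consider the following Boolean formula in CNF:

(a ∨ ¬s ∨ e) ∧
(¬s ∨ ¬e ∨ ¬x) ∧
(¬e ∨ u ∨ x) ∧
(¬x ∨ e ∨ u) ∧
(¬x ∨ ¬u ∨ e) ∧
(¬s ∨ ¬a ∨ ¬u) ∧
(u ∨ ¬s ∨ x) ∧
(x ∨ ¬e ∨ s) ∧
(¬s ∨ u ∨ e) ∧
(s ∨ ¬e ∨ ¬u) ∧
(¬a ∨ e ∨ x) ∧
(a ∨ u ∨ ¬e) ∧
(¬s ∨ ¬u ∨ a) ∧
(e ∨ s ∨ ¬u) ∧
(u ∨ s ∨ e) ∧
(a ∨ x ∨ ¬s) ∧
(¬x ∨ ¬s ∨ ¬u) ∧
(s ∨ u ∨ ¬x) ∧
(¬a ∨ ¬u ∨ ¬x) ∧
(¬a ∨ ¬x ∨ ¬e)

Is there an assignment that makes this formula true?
No

No, the formula is not satisfiable.

No assignment of truth values to the variables can make all 20 clauses true simultaneously.

The formula is UNSAT (unsatisfiable).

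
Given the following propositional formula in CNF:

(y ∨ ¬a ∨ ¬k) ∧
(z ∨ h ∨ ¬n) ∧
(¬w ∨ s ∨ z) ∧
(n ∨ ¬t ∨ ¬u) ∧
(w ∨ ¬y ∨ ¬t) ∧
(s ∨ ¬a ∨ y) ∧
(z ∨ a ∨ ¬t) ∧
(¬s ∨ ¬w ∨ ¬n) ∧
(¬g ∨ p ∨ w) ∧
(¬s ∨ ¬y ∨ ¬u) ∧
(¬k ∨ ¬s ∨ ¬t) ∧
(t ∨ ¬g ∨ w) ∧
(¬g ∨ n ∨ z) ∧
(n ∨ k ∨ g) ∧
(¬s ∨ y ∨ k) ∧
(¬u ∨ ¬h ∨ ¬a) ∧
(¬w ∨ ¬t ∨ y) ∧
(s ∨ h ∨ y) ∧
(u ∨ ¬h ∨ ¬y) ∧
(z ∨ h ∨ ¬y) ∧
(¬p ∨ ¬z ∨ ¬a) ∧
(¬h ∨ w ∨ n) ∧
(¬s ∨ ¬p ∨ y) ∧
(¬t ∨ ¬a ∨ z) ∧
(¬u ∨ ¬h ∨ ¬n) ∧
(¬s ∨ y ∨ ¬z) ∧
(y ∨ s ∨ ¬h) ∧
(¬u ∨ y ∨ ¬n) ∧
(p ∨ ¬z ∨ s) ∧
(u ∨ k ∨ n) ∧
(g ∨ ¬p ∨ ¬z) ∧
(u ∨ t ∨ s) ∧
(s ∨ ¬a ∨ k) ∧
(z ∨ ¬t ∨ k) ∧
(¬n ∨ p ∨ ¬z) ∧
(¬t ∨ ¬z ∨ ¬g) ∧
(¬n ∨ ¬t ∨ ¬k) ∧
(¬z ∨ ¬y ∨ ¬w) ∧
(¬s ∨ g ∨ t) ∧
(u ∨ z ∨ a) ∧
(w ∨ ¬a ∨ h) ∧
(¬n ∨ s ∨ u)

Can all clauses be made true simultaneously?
No

No, the formula is not satisfiable.

No assignment of truth values to the variables can make all 42 clauses true simultaneously.

The formula is UNSAT (unsatisfiable).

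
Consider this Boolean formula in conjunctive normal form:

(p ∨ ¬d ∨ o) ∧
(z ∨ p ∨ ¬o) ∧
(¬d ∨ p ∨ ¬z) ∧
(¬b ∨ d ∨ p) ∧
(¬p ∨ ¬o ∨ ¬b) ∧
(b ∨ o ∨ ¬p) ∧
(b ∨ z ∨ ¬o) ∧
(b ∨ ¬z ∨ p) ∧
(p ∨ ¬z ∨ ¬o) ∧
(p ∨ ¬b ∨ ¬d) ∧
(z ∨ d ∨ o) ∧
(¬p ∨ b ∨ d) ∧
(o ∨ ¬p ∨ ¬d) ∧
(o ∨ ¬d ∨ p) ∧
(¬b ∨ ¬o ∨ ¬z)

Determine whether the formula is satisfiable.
Yes

Yes, the formula is satisfiable.

One satisfying assignment is: z=True, o=False, p=True, d=False, b=True

Verification: With this assignment, all 15 clauses evaluate to true.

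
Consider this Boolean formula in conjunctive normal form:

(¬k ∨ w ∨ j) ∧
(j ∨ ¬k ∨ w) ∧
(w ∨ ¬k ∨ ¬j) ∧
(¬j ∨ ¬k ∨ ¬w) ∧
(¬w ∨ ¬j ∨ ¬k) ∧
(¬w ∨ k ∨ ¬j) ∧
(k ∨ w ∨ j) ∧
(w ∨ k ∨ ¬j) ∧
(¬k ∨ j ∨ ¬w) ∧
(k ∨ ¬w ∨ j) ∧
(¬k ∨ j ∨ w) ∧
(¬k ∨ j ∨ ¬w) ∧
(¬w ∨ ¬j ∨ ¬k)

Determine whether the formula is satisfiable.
No

No, the formula is not satisfiable.

No assignment of truth values to the variables can make all 13 clauses true simultaneously.

The formula is UNSAT (unsatisfiable).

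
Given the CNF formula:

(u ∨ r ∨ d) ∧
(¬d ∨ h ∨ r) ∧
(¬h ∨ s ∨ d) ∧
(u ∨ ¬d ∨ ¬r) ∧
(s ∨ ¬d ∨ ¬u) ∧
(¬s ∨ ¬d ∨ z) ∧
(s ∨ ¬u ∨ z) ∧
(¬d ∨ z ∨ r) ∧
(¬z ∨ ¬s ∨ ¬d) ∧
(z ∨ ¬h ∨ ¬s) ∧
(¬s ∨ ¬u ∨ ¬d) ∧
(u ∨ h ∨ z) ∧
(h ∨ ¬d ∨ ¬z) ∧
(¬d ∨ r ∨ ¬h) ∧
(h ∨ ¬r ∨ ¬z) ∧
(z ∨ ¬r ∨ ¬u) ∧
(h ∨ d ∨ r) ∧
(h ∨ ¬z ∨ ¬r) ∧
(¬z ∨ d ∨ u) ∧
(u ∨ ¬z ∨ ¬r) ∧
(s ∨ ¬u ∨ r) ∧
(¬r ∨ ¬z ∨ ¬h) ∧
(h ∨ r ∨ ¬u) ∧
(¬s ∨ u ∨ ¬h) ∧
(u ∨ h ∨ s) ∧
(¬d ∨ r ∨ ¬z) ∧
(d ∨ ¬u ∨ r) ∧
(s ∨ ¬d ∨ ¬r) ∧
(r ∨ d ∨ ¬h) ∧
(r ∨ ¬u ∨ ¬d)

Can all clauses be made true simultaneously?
No

No, the formula is not satisfiable.

No assignment of truth values to the variables can make all 30 clauses true simultaneously.

The formula is UNSAT (unsatisfiable).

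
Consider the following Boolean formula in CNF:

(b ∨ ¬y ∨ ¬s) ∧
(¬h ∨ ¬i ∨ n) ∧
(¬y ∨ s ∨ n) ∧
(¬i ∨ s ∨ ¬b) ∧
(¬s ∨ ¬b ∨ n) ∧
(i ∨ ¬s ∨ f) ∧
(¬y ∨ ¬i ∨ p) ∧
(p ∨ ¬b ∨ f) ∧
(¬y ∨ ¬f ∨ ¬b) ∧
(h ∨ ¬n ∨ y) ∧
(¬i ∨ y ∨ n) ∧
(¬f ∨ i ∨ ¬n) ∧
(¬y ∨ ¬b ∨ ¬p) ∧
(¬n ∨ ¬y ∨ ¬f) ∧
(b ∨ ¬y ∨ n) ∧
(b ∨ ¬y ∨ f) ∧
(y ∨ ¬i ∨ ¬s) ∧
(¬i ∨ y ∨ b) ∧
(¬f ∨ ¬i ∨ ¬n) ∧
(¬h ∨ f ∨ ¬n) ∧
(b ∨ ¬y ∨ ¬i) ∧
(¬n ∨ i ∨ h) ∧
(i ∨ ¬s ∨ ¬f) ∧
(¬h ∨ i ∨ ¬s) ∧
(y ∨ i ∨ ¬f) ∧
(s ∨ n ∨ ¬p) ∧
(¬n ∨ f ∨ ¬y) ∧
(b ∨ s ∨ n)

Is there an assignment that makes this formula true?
No

No, the formula is not satisfiable.

No assignment of truth values to the variables can make all 28 clauses true simultaneously.

The formula is UNSAT (unsatisfiable).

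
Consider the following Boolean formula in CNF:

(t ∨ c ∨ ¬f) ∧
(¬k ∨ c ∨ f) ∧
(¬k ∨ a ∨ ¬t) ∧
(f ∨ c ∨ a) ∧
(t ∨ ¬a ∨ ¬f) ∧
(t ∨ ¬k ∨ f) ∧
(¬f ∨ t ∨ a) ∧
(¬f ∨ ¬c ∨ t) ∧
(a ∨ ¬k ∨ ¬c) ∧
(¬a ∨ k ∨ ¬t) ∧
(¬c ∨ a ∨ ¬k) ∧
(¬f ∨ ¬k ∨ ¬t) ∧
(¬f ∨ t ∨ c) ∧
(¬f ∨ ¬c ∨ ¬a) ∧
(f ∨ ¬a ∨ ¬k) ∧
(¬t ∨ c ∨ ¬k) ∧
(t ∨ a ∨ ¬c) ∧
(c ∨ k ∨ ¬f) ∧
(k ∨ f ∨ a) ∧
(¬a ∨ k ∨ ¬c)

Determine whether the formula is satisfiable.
Yes

Yes, the formula is satisfiable.

One satisfying assignment is: t=False, c=False, k=False, a=True, f=False

Verification: With this assignment, all 20 clauses evaluate to true.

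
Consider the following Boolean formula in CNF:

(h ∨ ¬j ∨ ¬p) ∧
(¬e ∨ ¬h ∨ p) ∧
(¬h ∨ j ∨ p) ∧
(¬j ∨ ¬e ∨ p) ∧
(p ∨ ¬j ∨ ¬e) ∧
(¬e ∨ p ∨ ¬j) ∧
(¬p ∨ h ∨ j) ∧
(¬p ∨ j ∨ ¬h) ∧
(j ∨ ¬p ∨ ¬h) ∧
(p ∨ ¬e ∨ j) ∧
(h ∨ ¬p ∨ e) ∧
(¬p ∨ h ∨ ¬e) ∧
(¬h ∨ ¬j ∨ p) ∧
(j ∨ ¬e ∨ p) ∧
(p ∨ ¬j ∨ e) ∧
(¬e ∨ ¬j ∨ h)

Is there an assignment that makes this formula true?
Yes

Yes, the formula is satisfiable.

One satisfying assignment is: p=False, e=False, j=False, h=False

Verification: With this assignment, all 16 clauses evaluate to true.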